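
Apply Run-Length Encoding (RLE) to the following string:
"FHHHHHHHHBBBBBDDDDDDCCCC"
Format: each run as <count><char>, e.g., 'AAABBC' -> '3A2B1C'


Scanning runs left to right:
  i=0: run of 'F' x 1 -> '1F'
  i=1: run of 'H' x 8 -> '8H'
  i=9: run of 'B' x 5 -> '5B'
  i=14: run of 'D' x 6 -> '6D'
  i=20: run of 'C' x 4 -> '4C'

RLE = 1F8H5B6D4C


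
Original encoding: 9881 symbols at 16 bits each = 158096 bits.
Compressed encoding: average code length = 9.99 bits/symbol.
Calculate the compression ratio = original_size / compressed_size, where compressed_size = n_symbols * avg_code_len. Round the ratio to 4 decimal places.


original_size = n_symbols * orig_bits = 9881 * 16 = 158096 bits
compressed_size = n_symbols * avg_code_len = 9881 * 9.99 = 98711.19 bits
ratio = original_size / compressed_size = 158096 / 98711.19 = 1.6016

Compression ratio = 1.6016


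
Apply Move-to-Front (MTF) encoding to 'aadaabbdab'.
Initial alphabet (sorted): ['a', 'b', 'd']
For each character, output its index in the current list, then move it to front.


MTF encoding:
'a': index 0 in ['a', 'b', 'd'] -> ['a', 'b', 'd']
'a': index 0 in ['a', 'b', 'd'] -> ['a', 'b', 'd']
'd': index 2 in ['a', 'b', 'd'] -> ['d', 'a', 'b']
'a': index 1 in ['d', 'a', 'b'] -> ['a', 'd', 'b']
'a': index 0 in ['a', 'd', 'b'] -> ['a', 'd', 'b']
'b': index 2 in ['a', 'd', 'b'] -> ['b', 'a', 'd']
'b': index 0 in ['b', 'a', 'd'] -> ['b', 'a', 'd']
'd': index 2 in ['b', 'a', 'd'] -> ['d', 'b', 'a']
'a': index 2 in ['d', 'b', 'a'] -> ['a', 'd', 'b']
'b': index 2 in ['a', 'd', 'b'] -> ['b', 'a', 'd']


Output: [0, 0, 2, 1, 0, 2, 0, 2, 2, 2]


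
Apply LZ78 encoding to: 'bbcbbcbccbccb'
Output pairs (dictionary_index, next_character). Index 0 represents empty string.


LZ78 encoding steps:
Dictionary: {0: ''}
Step 1: w='' (idx 0), next='b' -> output (0, 'b'), add 'b' as idx 1
Step 2: w='b' (idx 1), next='c' -> output (1, 'c'), add 'bc' as idx 2
Step 3: w='b' (idx 1), next='b' -> output (1, 'b'), add 'bb' as idx 3
Step 4: w='' (idx 0), next='c' -> output (0, 'c'), add 'c' as idx 4
Step 5: w='bc' (idx 2), next='c' -> output (2, 'c'), add 'bcc' as idx 5
Step 6: w='bcc' (idx 5), next='b' -> output (5, 'b'), add 'bccb' as idx 6


Encoded: [(0, 'b'), (1, 'c'), (1, 'b'), (0, 'c'), (2, 'c'), (5, 'b')]


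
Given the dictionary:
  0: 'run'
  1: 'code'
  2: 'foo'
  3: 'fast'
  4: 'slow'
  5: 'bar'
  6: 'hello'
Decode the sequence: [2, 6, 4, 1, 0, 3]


Look up each index in the dictionary:
  2 -> 'foo'
  6 -> 'hello'
  4 -> 'slow'
  1 -> 'code'
  0 -> 'run'
  3 -> 'fast'

Decoded: "foo hello slow code run fast"


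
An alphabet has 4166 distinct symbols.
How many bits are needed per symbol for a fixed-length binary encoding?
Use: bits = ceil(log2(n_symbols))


log2(4166) = 12.0244
Bracket: 2^12 = 4096 < 4166 <= 2^13 = 8192
So ceil(log2(4166)) = 13

bits = ceil(log2(4166)) = ceil(12.0244) = 13 bits


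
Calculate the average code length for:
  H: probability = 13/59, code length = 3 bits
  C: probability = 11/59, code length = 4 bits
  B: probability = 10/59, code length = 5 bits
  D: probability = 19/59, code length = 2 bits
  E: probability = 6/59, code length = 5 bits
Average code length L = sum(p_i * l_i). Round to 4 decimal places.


Weighted contributions p_i * l_i:
  H: (13/59) * 3 = 39/59
  C: (11/59) * 4 = 44/59
  B: (10/59) * 5 = 50/59
  D: (19/59) * 2 = 38/59
  E: (6/59) * 5 = 30/59
Sum = (39 + 44 + 50 + 38 + 30)/59 = 201/59

L = 201/59 = 3.4068 bits/symbol


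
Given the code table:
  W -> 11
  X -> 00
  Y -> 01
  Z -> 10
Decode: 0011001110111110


Decoding:
00 -> X
11 -> W
00 -> X
11 -> W
10 -> Z
11 -> W
11 -> W
10 -> Z


Result: XWXWZWWZ


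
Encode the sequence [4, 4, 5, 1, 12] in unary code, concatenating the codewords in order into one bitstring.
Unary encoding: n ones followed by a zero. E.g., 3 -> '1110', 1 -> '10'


Encode each number as n ones followed by a terminating 0:
  4 -> 11110 (5 bits)
  4 -> 11110 (5 bits)
  5 -> 111110 (6 bits)
  1 -> 10 (2 bits)
  12 -> 1111111111110 (13 bits)
Total length = 5 + 5 + 6 + 2 + 13 = 31 bits.

Unary([4, 4, 5, 1, 12]) = 1111011110111110101111111111110 (31 bits)


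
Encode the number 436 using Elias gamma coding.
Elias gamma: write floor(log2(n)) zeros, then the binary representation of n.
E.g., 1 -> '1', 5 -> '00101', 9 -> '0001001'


num_bits = floor(log2(436)) + 1 = 9
leading_zeros = num_bits - 1 = 8
binary(436) = 110110100

Elias gamma(436) = '00000000' + '110110100' = 00000000110110100 (17 bits)


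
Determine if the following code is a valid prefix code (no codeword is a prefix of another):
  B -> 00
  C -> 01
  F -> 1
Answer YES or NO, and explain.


Checking each pair (does one codeword prefix another?):
  B='00' vs C='01': no prefix
  B='00' vs F='1': no prefix
  C='01' vs B='00': no prefix
  C='01' vs F='1': no prefix
  F='1' vs B='00': no prefix
  F='1' vs C='01': no prefix
No violation found over all pairs.

YES -- this is a valid prefix code. No codeword is a prefix of any other codeword.


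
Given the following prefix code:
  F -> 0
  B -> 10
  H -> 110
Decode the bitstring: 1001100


Decoding step by step:
Bits 10 -> B
Bits 0 -> F
Bits 110 -> H
Bits 0 -> F


Decoded message: BFHF


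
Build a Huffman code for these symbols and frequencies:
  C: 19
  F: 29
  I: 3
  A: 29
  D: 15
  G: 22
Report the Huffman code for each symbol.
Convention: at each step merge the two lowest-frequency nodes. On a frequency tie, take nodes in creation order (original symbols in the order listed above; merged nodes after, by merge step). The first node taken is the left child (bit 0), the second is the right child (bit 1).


Huffman tree construction:
Step 1: Merge I(3) + D(15) = 18
Step 2: Merge (I+D)(18) + C(19) = 37
Step 3: Merge G(22) + F(29) = 51
Step 4: Merge A(29) + ((I+D)+C)(37) = 66
Step 5: Merge (G+F)(51) + (A+((I+D)+C))(66) = 117
Read each symbol's code off the tree from the root (left child = 0, right child = 1).

Codes:
  C: 111 (length 3)
  F: 01 (length 2)
  I: 1100 (length 4)
  A: 10 (length 2)
  D: 1101 (length 4)
  G: 00 (length 2)
Average code length: 289/117 = 2.4701 bits/symbol


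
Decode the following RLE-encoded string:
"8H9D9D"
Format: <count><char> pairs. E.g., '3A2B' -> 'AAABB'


Expanding each <count><char> pair:
  8H -> 'HHHHHHHH'
  9D -> 'DDDDDDDDD'
  9D -> 'DDDDDDDDD'

Decoded = HHHHHHHHDDDDDDDDDDDDDDDDDD


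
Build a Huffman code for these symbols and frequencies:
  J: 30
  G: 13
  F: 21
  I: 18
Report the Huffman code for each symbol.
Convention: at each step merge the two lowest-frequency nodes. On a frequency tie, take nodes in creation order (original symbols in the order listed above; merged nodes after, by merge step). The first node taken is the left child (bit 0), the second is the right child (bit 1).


Huffman tree construction:
Step 1: Merge G(13) + I(18) = 31
Step 2: Merge F(21) + J(30) = 51
Step 3: Merge (G+I)(31) + (F+J)(51) = 82
Read each symbol's code off the tree from the root (left child = 0, right child = 1).

Codes:
  J: 11 (length 2)
  G: 00 (length 2)
  F: 10 (length 2)
  I: 01 (length 2)
Average code length: 164/82 = 2.0000 bits/symbol


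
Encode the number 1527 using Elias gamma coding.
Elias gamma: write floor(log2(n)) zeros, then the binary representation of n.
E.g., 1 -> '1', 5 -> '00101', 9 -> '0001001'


num_bits = floor(log2(1527)) + 1 = 11
leading_zeros = num_bits - 1 = 10
binary(1527) = 10111110111

Elias gamma(1527) = '0000000000' + '10111110111' = 000000000010111110111 (21 bits)


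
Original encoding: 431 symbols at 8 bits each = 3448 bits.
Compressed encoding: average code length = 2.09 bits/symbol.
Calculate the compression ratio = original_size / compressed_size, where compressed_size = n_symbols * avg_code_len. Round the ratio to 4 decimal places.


original_size = n_symbols * orig_bits = 431 * 8 = 3448 bits
compressed_size = n_symbols * avg_code_len = 431 * 2.09 = 900.79 bits
ratio = original_size / compressed_size = 3448 / 900.79 = 3.8278

Compression ratio = 3.8278


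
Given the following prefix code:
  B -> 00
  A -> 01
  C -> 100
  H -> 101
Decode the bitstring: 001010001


Decoding step by step:
Bits 00 -> B
Bits 101 -> H
Bits 00 -> B
Bits 01 -> A


Decoded message: BHBA


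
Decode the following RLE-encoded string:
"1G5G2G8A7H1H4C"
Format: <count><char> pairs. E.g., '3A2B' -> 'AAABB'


Expanding each <count><char> pair:
  1G -> 'G'
  5G -> 'GGGGG'
  2G -> 'GG'
  8A -> 'AAAAAAAA'
  7H -> 'HHHHHHH'
  1H -> 'H'
  4C -> 'CCCC'

Decoded = GGGGGGGGAAAAAAAAHHHHHHHHCCCC


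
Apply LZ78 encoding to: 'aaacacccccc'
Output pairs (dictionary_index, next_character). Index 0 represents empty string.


LZ78 encoding steps:
Dictionary: {0: ''}
Step 1: w='' (idx 0), next='a' -> output (0, 'a'), add 'a' as idx 1
Step 2: w='a' (idx 1), next='a' -> output (1, 'a'), add 'aa' as idx 2
Step 3: w='' (idx 0), next='c' -> output (0, 'c'), add 'c' as idx 3
Step 4: w='a' (idx 1), next='c' -> output (1, 'c'), add 'ac' as idx 4
Step 5: w='c' (idx 3), next='c' -> output (3, 'c'), add 'cc' as idx 5
Step 6: w='cc' (idx 5), next='c' -> output (5, 'c'), add 'ccc' as idx 6


Encoded: [(0, 'a'), (1, 'a'), (0, 'c'), (1, 'c'), (3, 'c'), (5, 'c')]


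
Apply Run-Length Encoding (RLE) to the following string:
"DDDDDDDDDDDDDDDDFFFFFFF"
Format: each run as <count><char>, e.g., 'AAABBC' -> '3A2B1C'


Scanning runs left to right:
  i=0: run of 'D' x 16 -> '16D'
  i=16: run of 'F' x 7 -> '7F'

RLE = 16D7F


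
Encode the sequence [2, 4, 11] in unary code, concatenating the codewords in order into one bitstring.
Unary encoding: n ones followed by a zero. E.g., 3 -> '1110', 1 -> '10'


Encode each number as n ones followed by a terminating 0:
  2 -> 110 (3 bits)
  4 -> 11110 (5 bits)
  11 -> 111111111110 (12 bits)
Total length = 3 + 5 + 12 = 20 bits.

Unary([2, 4, 11]) = 11011110111111111110 (20 bits)


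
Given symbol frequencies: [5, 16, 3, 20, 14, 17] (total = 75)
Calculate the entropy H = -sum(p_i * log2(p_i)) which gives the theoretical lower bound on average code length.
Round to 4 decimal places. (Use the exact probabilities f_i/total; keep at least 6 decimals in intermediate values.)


Per-symbol terms -p_i * log2(p_i) with p_i = f_i/75:
  p = 5/75 = 0.066667: log2(p) = -3.906891, -p*log2(p) = 0.260459
  p = 16/75 = 0.213333: log2(p) = -2.228819, -p*log2(p) = 0.475481
  p = 3/75 = 0.040000: log2(p) = -4.643856, -p*log2(p) = 0.185754
  p = 20/75 = 0.266667: log2(p) = -1.906891, -p*log2(p) = 0.508504
  p = 14/75 = 0.186667: log2(p) = -2.421464, -p*log2(p) = 0.452007
  p = 17/75 = 0.226667: log2(p) = -2.141356, -p*log2(p) = 0.485374
H = 0.260459 + 0.475481 + 0.185754 + 0.508504 + 0.452007 + 0.485374 = 2.367579

H = 2.3676 bits/symbol


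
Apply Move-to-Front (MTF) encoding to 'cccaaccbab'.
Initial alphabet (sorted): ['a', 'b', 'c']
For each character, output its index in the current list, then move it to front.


MTF encoding:
'c': index 2 in ['a', 'b', 'c'] -> ['c', 'a', 'b']
'c': index 0 in ['c', 'a', 'b'] -> ['c', 'a', 'b']
'c': index 0 in ['c', 'a', 'b'] -> ['c', 'a', 'b']
'a': index 1 in ['c', 'a', 'b'] -> ['a', 'c', 'b']
'a': index 0 in ['a', 'c', 'b'] -> ['a', 'c', 'b']
'c': index 1 in ['a', 'c', 'b'] -> ['c', 'a', 'b']
'c': index 0 in ['c', 'a', 'b'] -> ['c', 'a', 'b']
'b': index 2 in ['c', 'a', 'b'] -> ['b', 'c', 'a']
'a': index 2 in ['b', 'c', 'a'] -> ['a', 'b', 'c']
'b': index 1 in ['a', 'b', 'c'] -> ['b', 'a', 'c']


Output: [2, 0, 0, 1, 0, 1, 0, 2, 2, 1]


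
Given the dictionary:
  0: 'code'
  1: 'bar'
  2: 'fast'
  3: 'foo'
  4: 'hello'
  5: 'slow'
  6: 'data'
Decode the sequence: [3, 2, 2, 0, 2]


Look up each index in the dictionary:
  3 -> 'foo'
  2 -> 'fast'
  2 -> 'fast'
  0 -> 'code'
  2 -> 'fast'

Decoded: "foo fast fast code fast"


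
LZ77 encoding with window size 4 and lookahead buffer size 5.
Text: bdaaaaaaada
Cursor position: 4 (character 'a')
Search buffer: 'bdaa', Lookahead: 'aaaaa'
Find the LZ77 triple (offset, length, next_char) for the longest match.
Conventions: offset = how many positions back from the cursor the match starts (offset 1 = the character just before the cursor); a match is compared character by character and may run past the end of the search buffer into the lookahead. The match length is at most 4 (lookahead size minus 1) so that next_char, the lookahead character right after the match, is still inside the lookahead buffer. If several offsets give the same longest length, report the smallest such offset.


Try each offset into the search buffer:
  offset=1 (pos 3, char 'a'): match length 4
  offset=2 (pos 2, char 'a'): match length 4
  offset=3 (pos 1, char 'd'): match length 0
  offset=4 (pos 0, char 'b'): match length 0
Longest match has length 4, found at offsets 1, 2; take the smallest, offset 1.
next_char = character at position 4 + 4 = 8 -> 'a'

Best match: offset=1, length=4 (matching 'aaaa' starting at position 3)
LZ77 triple: (1, 4, 'a')


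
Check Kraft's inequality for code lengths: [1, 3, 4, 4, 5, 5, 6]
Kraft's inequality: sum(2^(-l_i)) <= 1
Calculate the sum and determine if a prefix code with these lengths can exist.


Sum = 2^(-1) + 2^(-3) + 2^(-4) + 2^(-4) + 2^(-5) + 2^(-5) + 2^(-6)
    = 0.5 + 0.125 + 0.0625 + 0.0625 + 0.03125 + 0.03125 + 0.015625
    = 53/64 = 0.828125
Since 0.828125 <= 1, Kraft's inequality IS satisfied.
A prefix code with these lengths CAN exist.

Kraft sum = 0.828125. Satisfied.


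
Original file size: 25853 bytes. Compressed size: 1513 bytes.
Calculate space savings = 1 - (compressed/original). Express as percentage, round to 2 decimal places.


ratio = compressed/original = 1513/25853 = 0.058523
savings = 1 - ratio = 1 - 0.058523 = 0.941477
as a percentage: 0.941477 * 100 = 94.15%

Space savings = 1 - 1513/25853 = 94.15%


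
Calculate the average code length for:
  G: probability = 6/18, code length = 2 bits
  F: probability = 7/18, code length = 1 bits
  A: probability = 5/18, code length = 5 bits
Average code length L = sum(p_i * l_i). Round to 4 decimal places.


Weighted contributions p_i * l_i:
  G: (6/18) * 2 = 12/18
  F: (7/18) * 1 = 7/18
  A: (5/18) * 5 = 25/18
Sum = (12 + 7 + 25)/18 = 44/18

L = 44/18 = 2.4444 bits/symbol


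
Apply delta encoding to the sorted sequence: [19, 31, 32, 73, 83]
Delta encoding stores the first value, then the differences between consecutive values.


First value: 19
Deltas:
  31 - 19 = 12
  32 - 31 = 1
  73 - 32 = 41
  83 - 73 = 10


Delta encoded: [19, 12, 1, 41, 10]


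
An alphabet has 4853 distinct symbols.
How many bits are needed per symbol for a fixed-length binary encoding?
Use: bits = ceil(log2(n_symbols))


log2(4853) = 12.2447
Bracket: 2^12 = 4096 < 4853 <= 2^13 = 8192
So ceil(log2(4853)) = 13

bits = ceil(log2(4853)) = ceil(12.2447) = 13 bits


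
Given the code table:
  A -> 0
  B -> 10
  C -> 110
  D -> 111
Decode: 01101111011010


Decoding:
0 -> A
110 -> C
111 -> D
10 -> B
110 -> C
10 -> B


Result: ACDBCB


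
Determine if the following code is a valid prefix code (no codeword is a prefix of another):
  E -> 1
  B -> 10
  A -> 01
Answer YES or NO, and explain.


Checking each pair (does one codeword prefix another?):
  E='1' vs B='10': prefix -- VIOLATION

NO -- this is NOT a valid prefix code. E (1) is a prefix of B (10).


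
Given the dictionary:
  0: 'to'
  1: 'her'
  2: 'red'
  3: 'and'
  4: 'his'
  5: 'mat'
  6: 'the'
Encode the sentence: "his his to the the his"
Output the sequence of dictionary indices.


Look up each word in the dictionary:
  'his' -> 4
  'his' -> 4
  'to' -> 0
  'the' -> 6
  'the' -> 6
  'his' -> 4

Encoded: [4, 4, 0, 6, 6, 4]


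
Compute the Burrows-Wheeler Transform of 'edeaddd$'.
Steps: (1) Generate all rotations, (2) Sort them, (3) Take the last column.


Rotations (sorted):
  0: $edeaddd -> last char: d
  1: addd$ede -> last char: e
  2: d$edeadd -> last char: d
  3: dd$edead -> last char: d
  4: ddd$edea -> last char: a
  5: deaddd$e -> last char: e
  6: eaddd$ed -> last char: d
  7: edeaddd$ -> last char: $


BWT = deddaed$


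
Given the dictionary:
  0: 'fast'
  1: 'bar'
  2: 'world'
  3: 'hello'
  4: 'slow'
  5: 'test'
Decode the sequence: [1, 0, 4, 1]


Look up each index in the dictionary:
  1 -> 'bar'
  0 -> 'fast'
  4 -> 'slow'
  1 -> 'bar'

Decoded: "bar fast slow bar"


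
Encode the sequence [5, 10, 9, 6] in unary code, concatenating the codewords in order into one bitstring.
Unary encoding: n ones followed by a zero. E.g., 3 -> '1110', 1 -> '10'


Encode each number as n ones followed by a terminating 0:
  5 -> 111110 (6 bits)
  10 -> 11111111110 (11 bits)
  9 -> 1111111110 (10 bits)
  6 -> 1111110 (7 bits)
Total length = 6 + 11 + 10 + 7 = 34 bits.

Unary([5, 10, 9, 6]) = 1111101111111111011111111101111110 (34 bits)


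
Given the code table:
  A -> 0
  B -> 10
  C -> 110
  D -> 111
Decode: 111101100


Decoding:
111 -> D
10 -> B
110 -> C
0 -> A


Result: DBCA


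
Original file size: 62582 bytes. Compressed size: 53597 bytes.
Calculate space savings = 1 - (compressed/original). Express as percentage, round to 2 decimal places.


ratio = compressed/original = 53597/62582 = 0.856428
savings = 1 - ratio = 1 - 0.856428 = 0.143572
as a percentage: 0.143572 * 100 = 14.36%

Space savings = 1 - 53597/62582 = 14.36%


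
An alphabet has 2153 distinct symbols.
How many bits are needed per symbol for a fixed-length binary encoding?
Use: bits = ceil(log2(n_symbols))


log2(2153) = 11.0721
Bracket: 2^11 = 2048 < 2153 <= 2^12 = 4096
So ceil(log2(2153)) = 12

bits = ceil(log2(2153)) = ceil(11.0721) = 12 bits


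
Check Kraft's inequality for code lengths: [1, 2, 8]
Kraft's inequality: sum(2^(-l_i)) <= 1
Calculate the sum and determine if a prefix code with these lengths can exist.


Sum = 2^(-1) + 2^(-2) + 2^(-8)
    = 0.5 + 0.25 + 0.00390625
    = 193/256 = 0.75390625
Since 0.75390625 <= 1, Kraft's inequality IS satisfied.
A prefix code with these lengths CAN exist.

Kraft sum = 0.75390625. Satisfied.


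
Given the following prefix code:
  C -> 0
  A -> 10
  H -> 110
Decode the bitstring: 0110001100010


Decoding step by step:
Bits 0 -> C
Bits 110 -> H
Bits 0 -> C
Bits 0 -> C
Bits 110 -> H
Bits 0 -> C
Bits 0 -> C
Bits 10 -> A


Decoded message: CHCCHCCA


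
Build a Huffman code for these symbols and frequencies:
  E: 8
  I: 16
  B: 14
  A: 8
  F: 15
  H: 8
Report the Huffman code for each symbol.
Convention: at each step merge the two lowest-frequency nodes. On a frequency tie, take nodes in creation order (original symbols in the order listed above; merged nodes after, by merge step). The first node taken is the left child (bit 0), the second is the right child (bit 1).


Huffman tree construction:
Step 1: Merge E(8) + A(8) = 16
Step 2: Merge H(8) + B(14) = 22
Step 3: Merge F(15) + I(16) = 31
Step 4: Merge (E+A)(16) + (H+B)(22) = 38
Step 5: Merge (F+I)(31) + ((E+A)+(H+B))(38) = 69
Read each symbol's code off the tree from the root (left child = 0, right child = 1).

Codes:
  E: 100 (length 3)
  I: 01 (length 2)
  B: 111 (length 3)
  A: 101 (length 3)
  F: 00 (length 2)
  H: 110 (length 3)
Average code length: 176/69 = 2.5507 bits/symbol


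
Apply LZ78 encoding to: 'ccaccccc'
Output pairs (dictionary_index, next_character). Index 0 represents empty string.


LZ78 encoding steps:
Dictionary: {0: ''}
Step 1: w='' (idx 0), next='c' -> output (0, 'c'), add 'c' as idx 1
Step 2: w='c' (idx 1), next='a' -> output (1, 'a'), add 'ca' as idx 2
Step 3: w='c' (idx 1), next='c' -> output (1, 'c'), add 'cc' as idx 3
Step 4: w='cc' (idx 3), next='c' -> output (3, 'c'), add 'ccc' as idx 4


Encoded: [(0, 'c'), (1, 'a'), (1, 'c'), (3, 'c')]


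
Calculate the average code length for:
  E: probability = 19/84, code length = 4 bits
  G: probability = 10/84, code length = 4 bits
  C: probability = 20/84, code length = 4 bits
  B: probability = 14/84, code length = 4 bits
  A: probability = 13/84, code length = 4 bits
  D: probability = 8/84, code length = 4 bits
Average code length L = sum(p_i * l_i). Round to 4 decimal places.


Weighted contributions p_i * l_i:
  E: (19/84) * 4 = 76/84
  G: (10/84) * 4 = 40/84
  C: (20/84) * 4 = 80/84
  B: (14/84) * 4 = 56/84
  A: (13/84) * 4 = 52/84
  D: (8/84) * 4 = 32/84
Sum = (76 + 40 + 80 + 56 + 52 + 32)/84 = 336/84

L = 336/84 = 4.0000 bits/symbol


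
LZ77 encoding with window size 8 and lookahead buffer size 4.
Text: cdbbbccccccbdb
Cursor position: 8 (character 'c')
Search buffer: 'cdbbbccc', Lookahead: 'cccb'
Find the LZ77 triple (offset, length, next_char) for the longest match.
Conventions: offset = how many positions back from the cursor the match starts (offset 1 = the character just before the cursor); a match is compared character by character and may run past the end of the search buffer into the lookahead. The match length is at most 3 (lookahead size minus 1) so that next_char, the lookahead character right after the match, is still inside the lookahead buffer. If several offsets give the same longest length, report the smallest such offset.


Try each offset into the search buffer:
  offset=1 (pos 7, char 'c'): match length 3
  offset=2 (pos 6, char 'c'): match length 3
  offset=3 (pos 5, char 'c'): match length 3
  offset=4 (pos 4, char 'b'): match length 0
  offset=5 (pos 3, char 'b'): match length 0
  offset=6 (pos 2, char 'b'): match length 0
  offset=7 (pos 1, char 'd'): match length 0
  offset=8 (pos 0, char 'c'): match length 1
Longest match has length 3, found at offsets 1, 2, 3; take the smallest, offset 1.
next_char = character at position 8 + 3 = 11 -> 'b'

Best match: offset=1, length=3 (matching 'ccc' starting at position 7)
LZ77 triple: (1, 3, 'b')


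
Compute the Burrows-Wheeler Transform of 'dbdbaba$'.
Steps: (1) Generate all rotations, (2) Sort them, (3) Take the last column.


Rotations (sorted):
  0: $dbdbaba -> last char: a
  1: a$dbdbab -> last char: b
  2: aba$dbdb -> last char: b
  3: ba$dbdba -> last char: a
  4: baba$dbd -> last char: d
  5: bdbaba$d -> last char: d
  6: dbaba$db -> last char: b
  7: dbdbaba$ -> last char: $


BWT = abbaddb$


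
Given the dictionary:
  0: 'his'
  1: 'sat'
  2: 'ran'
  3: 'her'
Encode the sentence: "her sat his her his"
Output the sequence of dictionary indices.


Look up each word in the dictionary:
  'her' -> 3
  'sat' -> 1
  'his' -> 0
  'her' -> 3
  'his' -> 0

Encoded: [3, 1, 0, 3, 0]


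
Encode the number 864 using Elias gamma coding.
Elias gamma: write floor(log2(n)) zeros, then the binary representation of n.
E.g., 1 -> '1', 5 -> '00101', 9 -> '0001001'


num_bits = floor(log2(864)) + 1 = 10
leading_zeros = num_bits - 1 = 9
binary(864) = 1101100000

Elias gamma(864) = '000000000' + '1101100000' = 0000000001101100000 (19 bits)


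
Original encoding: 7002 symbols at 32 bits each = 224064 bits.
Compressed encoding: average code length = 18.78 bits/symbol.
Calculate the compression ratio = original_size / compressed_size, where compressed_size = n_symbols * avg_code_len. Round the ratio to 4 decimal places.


original_size = n_symbols * orig_bits = 7002 * 32 = 224064 bits
compressed_size = n_symbols * avg_code_len = 7002 * 18.78 = 131497.56 bits
ratio = original_size / compressed_size = 224064 / 131497.56 = 1.7039

Compression ratio = 1.7039


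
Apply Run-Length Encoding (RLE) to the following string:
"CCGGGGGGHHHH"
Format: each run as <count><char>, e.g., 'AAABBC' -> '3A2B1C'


Scanning runs left to right:
  i=0: run of 'C' x 2 -> '2C'
  i=2: run of 'G' x 6 -> '6G'
  i=8: run of 'H' x 4 -> '4H'

RLE = 2C6G4H


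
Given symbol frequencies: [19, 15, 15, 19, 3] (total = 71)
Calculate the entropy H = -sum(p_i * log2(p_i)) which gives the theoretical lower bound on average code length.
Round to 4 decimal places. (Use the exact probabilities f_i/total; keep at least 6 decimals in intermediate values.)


Per-symbol terms -p_i * log2(p_i) with p_i = f_i/71:
  p = 19/71 = 0.267606: log2(p) = -1.901820, -p*log2(p) = 0.508938
  p = 15/71 = 0.211268: log2(p) = -2.242857, -p*log2(p) = 0.473843
  p = 15/71 = 0.211268: log2(p) = -2.242857, -p*log2(p) = 0.473843
  p = 19/71 = 0.267606: log2(p) = -1.901820, -p*log2(p) = 0.508938
  p = 3/71 = 0.042254: log2(p) = -4.564785, -p*log2(p) = 0.192878
H = 0.508938 + 0.473843 + 0.473843 + 0.508938 + 0.192878 = 2.158440

H = 2.1584 bits/symbol


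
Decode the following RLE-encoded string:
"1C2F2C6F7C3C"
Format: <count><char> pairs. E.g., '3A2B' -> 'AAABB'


Expanding each <count><char> pair:
  1C -> 'C'
  2F -> 'FF'
  2C -> 'CC'
  6F -> 'FFFFFF'
  7C -> 'CCCCCCC'
  3C -> 'CCC'

Decoded = CFFCCFFFFFFCCCCCCCCCC


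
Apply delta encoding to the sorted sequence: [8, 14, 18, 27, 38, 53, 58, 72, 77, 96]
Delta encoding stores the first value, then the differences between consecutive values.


First value: 8
Deltas:
  14 - 8 = 6
  18 - 14 = 4
  27 - 18 = 9
  38 - 27 = 11
  53 - 38 = 15
  58 - 53 = 5
  72 - 58 = 14
  77 - 72 = 5
  96 - 77 = 19


Delta encoded: [8, 6, 4, 9, 11, 15, 5, 14, 5, 19]


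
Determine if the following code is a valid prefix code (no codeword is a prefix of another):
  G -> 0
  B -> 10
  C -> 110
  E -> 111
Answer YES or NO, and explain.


Checking each pair (does one codeword prefix another?):
  G='0' vs B='10': no prefix
  G='0' vs C='110': no prefix
  G='0' vs E='111': no prefix
  B='10' vs G='0': no prefix
  B='10' vs C='110': no prefix
  B='10' vs E='111': no prefix
  C='110' vs G='0': no prefix
  C='110' vs B='10': no prefix
  C='110' vs E='111': no prefix
  E='111' vs G='0': no prefix
  E='111' vs B='10': no prefix
  E='111' vs C='110': no prefix
No violation found over all pairs.

YES -- this is a valid prefix code. No codeword is a prefix of any other codeword.


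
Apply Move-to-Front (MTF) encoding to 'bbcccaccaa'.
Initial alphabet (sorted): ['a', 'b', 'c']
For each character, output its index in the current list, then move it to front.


MTF encoding:
'b': index 1 in ['a', 'b', 'c'] -> ['b', 'a', 'c']
'b': index 0 in ['b', 'a', 'c'] -> ['b', 'a', 'c']
'c': index 2 in ['b', 'a', 'c'] -> ['c', 'b', 'a']
'c': index 0 in ['c', 'b', 'a'] -> ['c', 'b', 'a']
'c': index 0 in ['c', 'b', 'a'] -> ['c', 'b', 'a']
'a': index 2 in ['c', 'b', 'a'] -> ['a', 'c', 'b']
'c': index 1 in ['a', 'c', 'b'] -> ['c', 'a', 'b']
'c': index 0 in ['c', 'a', 'b'] -> ['c', 'a', 'b']
'a': index 1 in ['c', 'a', 'b'] -> ['a', 'c', 'b']
'a': index 0 in ['a', 'c', 'b'] -> ['a', 'c', 'b']


Output: [1, 0, 2, 0, 0, 2, 1, 0, 1, 0]


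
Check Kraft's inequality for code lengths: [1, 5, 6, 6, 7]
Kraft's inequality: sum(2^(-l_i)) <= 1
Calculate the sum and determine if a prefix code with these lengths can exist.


Sum = 2^(-1) + 2^(-5) + 2^(-6) + 2^(-6) + 2^(-7)
    = 0.5 + 0.03125 + 0.015625 + 0.015625 + 0.0078125
    = 73/128 = 0.5703125
Since 0.5703125 <= 1, Kraft's inequality IS satisfied.
A prefix code with these lengths CAN exist.

Kraft sum = 0.5703125. Satisfied.


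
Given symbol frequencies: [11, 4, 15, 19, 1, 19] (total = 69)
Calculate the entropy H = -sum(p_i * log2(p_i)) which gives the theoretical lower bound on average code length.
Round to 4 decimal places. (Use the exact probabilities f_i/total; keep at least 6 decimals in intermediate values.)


Per-symbol terms -p_i * log2(p_i) with p_i = f_i/69:
  p = 11/69 = 0.159420: log2(p) = -2.649093, -p*log2(p) = 0.422319
  p = 4/69 = 0.057971: log2(p) = -4.108524, -p*log2(p) = 0.238175
  p = 15/69 = 0.217391: log2(p) = -2.201634, -p*log2(p) = 0.478616
  p = 19/69 = 0.275362: log2(p) = -1.860597, -p*log2(p) = 0.512338
  p = 1/69 = 0.014493: log2(p) = -6.108524, -p*log2(p) = 0.088529
  p = 19/69 = 0.275362: log2(p) = -1.860597, -p*log2(p) = 0.512338
H = 0.422319 + 0.238175 + 0.478616 + 0.512338 + 0.088529 + 0.512338 = 2.252315

H = 2.2523 bits/symbol


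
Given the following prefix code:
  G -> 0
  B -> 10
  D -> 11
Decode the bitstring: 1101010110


Decoding step by step:
Bits 11 -> D
Bits 0 -> G
Bits 10 -> B
Bits 10 -> B
Bits 11 -> D
Bits 0 -> G


Decoded message: DGBBDG


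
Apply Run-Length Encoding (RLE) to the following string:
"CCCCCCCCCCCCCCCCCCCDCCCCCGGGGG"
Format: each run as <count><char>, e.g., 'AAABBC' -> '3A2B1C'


Scanning runs left to right:
  i=0: run of 'C' x 19 -> '19C'
  i=19: run of 'D' x 1 -> '1D'
  i=20: run of 'C' x 5 -> '5C'
  i=25: run of 'G' x 5 -> '5G'

RLE = 19C1D5C5G


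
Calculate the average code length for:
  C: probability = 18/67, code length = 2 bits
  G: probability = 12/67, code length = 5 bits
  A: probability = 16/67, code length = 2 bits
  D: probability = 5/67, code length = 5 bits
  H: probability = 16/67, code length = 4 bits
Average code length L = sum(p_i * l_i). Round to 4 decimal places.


Weighted contributions p_i * l_i:
  C: (18/67) * 2 = 36/67
  G: (12/67) * 5 = 60/67
  A: (16/67) * 2 = 32/67
  D: (5/67) * 5 = 25/67
  H: (16/67) * 4 = 64/67
Sum = (36 + 60 + 32 + 25 + 64)/67 = 217/67

L = 217/67 = 3.2388 bits/symbol


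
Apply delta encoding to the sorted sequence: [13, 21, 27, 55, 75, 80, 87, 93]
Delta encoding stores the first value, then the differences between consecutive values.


First value: 13
Deltas:
  21 - 13 = 8
  27 - 21 = 6
  55 - 27 = 28
  75 - 55 = 20
  80 - 75 = 5
  87 - 80 = 7
  93 - 87 = 6


Delta encoded: [13, 8, 6, 28, 20, 5, 7, 6]


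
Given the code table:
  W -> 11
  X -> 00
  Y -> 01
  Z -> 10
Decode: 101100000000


Decoding:
10 -> Z
11 -> W
00 -> X
00 -> X
00 -> X
00 -> X


Result: ZWXXXX


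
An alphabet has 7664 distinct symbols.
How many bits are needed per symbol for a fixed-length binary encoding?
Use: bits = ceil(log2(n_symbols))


log2(7664) = 12.9039
Bracket: 2^12 = 4096 < 7664 <= 2^13 = 8192
So ceil(log2(7664)) = 13

bits = ceil(log2(7664)) = ceil(12.9039) = 13 bits


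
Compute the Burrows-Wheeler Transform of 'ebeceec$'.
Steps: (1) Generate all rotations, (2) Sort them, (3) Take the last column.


Rotations (sorted):
  0: $ebeceec -> last char: c
  1: beceec$e -> last char: e
  2: c$ebecee -> last char: e
  3: ceec$ebe -> last char: e
  4: ebeceec$ -> last char: $
  5: ec$ebece -> last char: e
  6: eceec$eb -> last char: b
  7: eec$ebec -> last char: c


BWT = ceee$ebc


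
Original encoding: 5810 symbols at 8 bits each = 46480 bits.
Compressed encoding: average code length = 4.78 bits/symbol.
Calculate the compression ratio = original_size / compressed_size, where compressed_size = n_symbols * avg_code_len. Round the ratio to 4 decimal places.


original_size = n_symbols * orig_bits = 5810 * 8 = 46480 bits
compressed_size = n_symbols * avg_code_len = 5810 * 4.78 = 27771.8 bits
ratio = original_size / compressed_size = 46480 / 27771.8 = 1.6736

Compression ratio = 1.6736


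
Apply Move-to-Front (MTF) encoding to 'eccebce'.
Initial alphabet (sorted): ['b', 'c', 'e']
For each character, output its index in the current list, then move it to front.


MTF encoding:
'e': index 2 in ['b', 'c', 'e'] -> ['e', 'b', 'c']
'c': index 2 in ['e', 'b', 'c'] -> ['c', 'e', 'b']
'c': index 0 in ['c', 'e', 'b'] -> ['c', 'e', 'b']
'e': index 1 in ['c', 'e', 'b'] -> ['e', 'c', 'b']
'b': index 2 in ['e', 'c', 'b'] -> ['b', 'e', 'c']
'c': index 2 in ['b', 'e', 'c'] -> ['c', 'b', 'e']
'e': index 2 in ['c', 'b', 'e'] -> ['e', 'c', 'b']


Output: [2, 2, 0, 1, 2, 2, 2]


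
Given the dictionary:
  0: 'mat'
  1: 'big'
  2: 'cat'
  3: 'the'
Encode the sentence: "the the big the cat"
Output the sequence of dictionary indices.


Look up each word in the dictionary:
  'the' -> 3
  'the' -> 3
  'big' -> 1
  'the' -> 3
  'cat' -> 2

Encoded: [3, 3, 1, 3, 2]


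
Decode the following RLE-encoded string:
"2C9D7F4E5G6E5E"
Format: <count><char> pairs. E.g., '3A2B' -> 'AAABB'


Expanding each <count><char> pair:
  2C -> 'CC'
  9D -> 'DDDDDDDDD'
  7F -> 'FFFFFFF'
  4E -> 'EEEE'
  5G -> 'GGGGG'
  6E -> 'EEEEEE'
  5E -> 'EEEEE'

Decoded = CCDDDDDDDDDFFFFFFFEEEEGGGGGEEEEEEEEEEE


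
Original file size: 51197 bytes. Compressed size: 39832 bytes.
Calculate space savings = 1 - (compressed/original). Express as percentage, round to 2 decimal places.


ratio = compressed/original = 39832/51197 = 0.778014
savings = 1 - ratio = 1 - 0.778014 = 0.221986
as a percentage: 0.221986 * 100 = 22.2%

Space savings = 1 - 39832/51197 = 22.2%


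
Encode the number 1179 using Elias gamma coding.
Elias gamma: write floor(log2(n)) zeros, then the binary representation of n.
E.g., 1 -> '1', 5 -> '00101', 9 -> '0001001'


num_bits = floor(log2(1179)) + 1 = 11
leading_zeros = num_bits - 1 = 10
binary(1179) = 10010011011

Elias gamma(1179) = '0000000000' + '10010011011' = 000000000010010011011 (21 bits)


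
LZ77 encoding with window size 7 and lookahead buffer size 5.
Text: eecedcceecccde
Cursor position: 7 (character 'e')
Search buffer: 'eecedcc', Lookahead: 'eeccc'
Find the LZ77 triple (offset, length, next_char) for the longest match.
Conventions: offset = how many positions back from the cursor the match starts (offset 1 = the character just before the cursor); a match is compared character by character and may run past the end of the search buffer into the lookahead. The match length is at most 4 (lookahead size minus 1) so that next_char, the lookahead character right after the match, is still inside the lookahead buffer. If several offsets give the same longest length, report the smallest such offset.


Try each offset into the search buffer:
  offset=1 (pos 6, char 'c'): match length 0
  offset=2 (pos 5, char 'c'): match length 0
  offset=3 (pos 4, char 'd'): match length 0
  offset=4 (pos 3, char 'e'): match length 1
  offset=5 (pos 2, char 'c'): match length 0
  offset=6 (pos 1, char 'e'): match length 1
  offset=7 (pos 0, char 'e'): match length 3
Longest match has length 3 at offset 7.
next_char = character at position 7 + 3 = 10 -> 'c'

Best match: offset=7, length=3 (matching 'eec' starting at position 0)
LZ77 triple: (7, 3, 'c')


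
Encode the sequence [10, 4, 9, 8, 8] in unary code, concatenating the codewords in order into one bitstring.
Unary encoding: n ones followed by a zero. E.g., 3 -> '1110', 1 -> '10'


Encode each number as n ones followed by a terminating 0:
  10 -> 11111111110 (11 bits)
  4 -> 11110 (5 bits)
  9 -> 1111111110 (10 bits)
  8 -> 111111110 (9 bits)
  8 -> 111111110 (9 bits)
Total length = 11 + 5 + 10 + 9 + 9 = 44 bits.

Unary([10, 4, 9, 8, 8]) = 11111111110111101111111110111111110111111110 (44 bits)


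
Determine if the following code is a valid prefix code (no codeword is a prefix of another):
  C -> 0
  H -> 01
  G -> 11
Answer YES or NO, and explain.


Checking each pair (does one codeword prefix another?):
  C='0' vs H='01': prefix -- VIOLATION

NO -- this is NOT a valid prefix code. C (0) is a prefix of H (01).


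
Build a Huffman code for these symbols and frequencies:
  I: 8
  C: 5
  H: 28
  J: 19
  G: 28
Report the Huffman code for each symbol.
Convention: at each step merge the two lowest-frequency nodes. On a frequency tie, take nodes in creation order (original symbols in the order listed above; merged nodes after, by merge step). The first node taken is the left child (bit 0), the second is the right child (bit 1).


Huffman tree construction:
Step 1: Merge C(5) + I(8) = 13
Step 2: Merge (C+I)(13) + J(19) = 32
Step 3: Merge H(28) + G(28) = 56
Step 4: Merge ((C+I)+J)(32) + (H+G)(56) = 88
Read each symbol's code off the tree from the root (left child = 0, right child = 1).

Codes:
  I: 001 (length 3)
  C: 000 (length 3)
  H: 10 (length 2)
  J: 01 (length 2)
  G: 11 (length 2)
Average code length: 189/88 = 2.1477 bits/symbol


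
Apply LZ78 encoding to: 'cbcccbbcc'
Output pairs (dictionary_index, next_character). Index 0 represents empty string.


LZ78 encoding steps:
Dictionary: {0: ''}
Step 1: w='' (idx 0), next='c' -> output (0, 'c'), add 'c' as idx 1
Step 2: w='' (idx 0), next='b' -> output (0, 'b'), add 'b' as idx 2
Step 3: w='c' (idx 1), next='c' -> output (1, 'c'), add 'cc' as idx 3
Step 4: w='c' (idx 1), next='b' -> output (1, 'b'), add 'cb' as idx 4
Step 5: w='b' (idx 2), next='c' -> output (2, 'c'), add 'bc' as idx 5
Step 6: w='c' (idx 1), end of input -> output (1, '')


Encoded: [(0, 'c'), (0, 'b'), (1, 'c'), (1, 'b'), (2, 'c'), (1, '')]


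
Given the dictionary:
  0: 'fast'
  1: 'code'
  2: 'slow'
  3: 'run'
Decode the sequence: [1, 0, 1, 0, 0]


Look up each index in the dictionary:
  1 -> 'code'
  0 -> 'fast'
  1 -> 'code'
  0 -> 'fast'
  0 -> 'fast'

Decoded: "code fast code fast fast"


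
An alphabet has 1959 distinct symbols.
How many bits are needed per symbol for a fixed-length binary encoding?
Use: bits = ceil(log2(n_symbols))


log2(1959) = 10.9359
Bracket: 2^10 = 1024 < 1959 <= 2^11 = 2048
So ceil(log2(1959)) = 11

bits = ceil(log2(1959)) = ceil(10.9359) = 11 bits


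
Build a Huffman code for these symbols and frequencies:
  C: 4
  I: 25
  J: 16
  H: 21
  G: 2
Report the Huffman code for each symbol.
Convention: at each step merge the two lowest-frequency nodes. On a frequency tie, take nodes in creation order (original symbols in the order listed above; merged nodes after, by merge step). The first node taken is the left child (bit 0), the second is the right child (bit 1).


Huffman tree construction:
Step 1: Merge G(2) + C(4) = 6
Step 2: Merge (G+C)(6) + J(16) = 22
Step 3: Merge H(21) + ((G+C)+J)(22) = 43
Step 4: Merge I(25) + (H+((G+C)+J))(43) = 68
Read each symbol's code off the tree from the root (left child = 0, right child = 1).

Codes:
  C: 1101 (length 4)
  I: 0 (length 1)
  J: 111 (length 3)
  H: 10 (length 2)
  G: 1100 (length 4)
Average code length: 139/68 = 2.0441 bits/symbol


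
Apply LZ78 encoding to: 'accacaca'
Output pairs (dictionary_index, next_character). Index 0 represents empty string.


LZ78 encoding steps:
Dictionary: {0: ''}
Step 1: w='' (idx 0), next='a' -> output (0, 'a'), add 'a' as idx 1
Step 2: w='' (idx 0), next='c' -> output (0, 'c'), add 'c' as idx 2
Step 3: w='c' (idx 2), next='a' -> output (2, 'a'), add 'ca' as idx 3
Step 4: w='ca' (idx 3), next='c' -> output (3, 'c'), add 'cac' as idx 4
Step 5: w='a' (idx 1), end of input -> output (1, '')


Encoded: [(0, 'a'), (0, 'c'), (2, 'a'), (3, 'c'), (1, '')]


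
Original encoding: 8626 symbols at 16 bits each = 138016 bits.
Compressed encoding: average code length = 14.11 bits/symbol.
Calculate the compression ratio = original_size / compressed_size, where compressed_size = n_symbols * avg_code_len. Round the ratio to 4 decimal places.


original_size = n_symbols * orig_bits = 8626 * 16 = 138016 bits
compressed_size = n_symbols * avg_code_len = 8626 * 14.11 = 121712.86 bits
ratio = original_size / compressed_size = 138016 / 121712.86 = 1.1339

Compression ratio = 1.1339


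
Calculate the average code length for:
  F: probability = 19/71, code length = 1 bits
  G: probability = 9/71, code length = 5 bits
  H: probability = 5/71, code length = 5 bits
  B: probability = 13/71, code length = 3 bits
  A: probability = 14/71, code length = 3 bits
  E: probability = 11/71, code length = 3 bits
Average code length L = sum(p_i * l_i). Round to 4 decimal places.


Weighted contributions p_i * l_i:
  F: (19/71) * 1 = 19/71
  G: (9/71) * 5 = 45/71
  H: (5/71) * 5 = 25/71
  B: (13/71) * 3 = 39/71
  A: (14/71) * 3 = 42/71
  E: (11/71) * 3 = 33/71
Sum = (19 + 45 + 25 + 39 + 42 + 33)/71 = 203/71

L = 203/71 = 2.8592 bits/symbol


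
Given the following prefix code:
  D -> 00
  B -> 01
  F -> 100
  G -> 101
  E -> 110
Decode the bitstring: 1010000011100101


Decoding step by step:
Bits 101 -> G
Bits 00 -> D
Bits 00 -> D
Bits 01 -> B
Bits 110 -> E
Bits 01 -> B
Bits 01 -> B


Decoded message: GDDBEBB


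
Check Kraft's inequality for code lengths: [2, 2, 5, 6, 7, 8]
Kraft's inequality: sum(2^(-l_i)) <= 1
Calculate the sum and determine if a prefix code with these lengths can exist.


Sum = 2^(-2) + 2^(-2) + 2^(-5) + 2^(-6) + 2^(-7) + 2^(-8)
    = 0.25 + 0.25 + 0.03125 + 0.015625 + 0.0078125 + 0.00390625
    = 143/256 = 0.55859375
Since 0.55859375 <= 1, Kraft's inequality IS satisfied.
A prefix code with these lengths CAN exist.

Kraft sum = 0.55859375. Satisfied.


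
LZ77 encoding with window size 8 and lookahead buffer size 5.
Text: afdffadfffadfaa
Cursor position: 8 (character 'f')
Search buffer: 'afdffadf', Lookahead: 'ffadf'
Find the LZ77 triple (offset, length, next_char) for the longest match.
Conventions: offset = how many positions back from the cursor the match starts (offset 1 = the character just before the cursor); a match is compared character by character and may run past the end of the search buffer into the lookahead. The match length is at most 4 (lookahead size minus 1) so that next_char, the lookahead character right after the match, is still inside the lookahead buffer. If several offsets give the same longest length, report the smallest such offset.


Try each offset into the search buffer:
  offset=1 (pos 7, char 'f'): match length 2
  offset=2 (pos 6, char 'd'): match length 0
  offset=3 (pos 5, char 'a'): match length 0
  offset=4 (pos 4, char 'f'): match length 1
  offset=5 (pos 3, char 'f'): match length 4
  offset=6 (pos 2, char 'd'): match length 0
  offset=7 (pos 1, char 'f'): match length 1
  offset=8 (pos 0, char 'a'): match length 0
Longest match has length 4 at offset 5.
next_char = character at position 8 + 4 = 12 -> 'f'

Best match: offset=5, length=4 (matching 'ffad' starting at position 3)
LZ77 triple: (5, 4, 'f')
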